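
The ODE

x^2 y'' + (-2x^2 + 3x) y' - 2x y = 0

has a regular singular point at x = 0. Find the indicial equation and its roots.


Divide by x^2 to reach normal form y'' + P_1(x) y' + P_2(x) y = 0 with P_1(x) = -2 + 3/x and P_2(x) = -2/x.
x = 0 is a singular point because the y'-coefficient -2 + 3/x has a pole at x = 0 and the y-coefficient -2/x has a pole at x = 0.
It is a regular singular point because x P_1(x) = p(x) = 3 - 2x and x^2 P_2(x) = q(x) = -2x are polynomials, hence analytic at x = 0.
p(0) = 3,  q(0) = 0.
Indicial equation: r(r-1) + p(0) r + q(0) = 0, i.e. r^2 + (p(0) - 1) r + q(0) = 0, i.e. r^2 + 2 r = 0.
Discriminant: (2)^2 - 4(0) = 4, so r = (-2 ± 2)/2.
Solving: r_1 = 0, r_2 = -2.

indicial: r^2 + 2 r = 0; roots r_1 = 0, r_2 = -2


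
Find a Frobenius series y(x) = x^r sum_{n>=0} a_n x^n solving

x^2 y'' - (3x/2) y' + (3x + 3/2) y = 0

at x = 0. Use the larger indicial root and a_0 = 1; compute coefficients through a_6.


Write in Frobenius form y'' + (p(x)/x) y' + (q(x)/x^2) y = 0:
  p(x) = -3/2,  q(x) = 3x + 3/2.
Indicial equation: r(r-1) + (-3/2) r + (3/2) = 0 -> roots r_1 = 3/2, r_2 = 1.
Take r = r_1 = 3/2. Let y(x) = x^r sum_{n>=0} a_n x^n with a_0 = 1.
Substitute y = x^r sum a_n x^n and match x^{r+n}. The recurrence is
  D(n) a_n + 3 a_{n-1} = 0,  where D(n) = (r+n)(r+n-1) + (-3/2)(r+n) + (3/2).
  a_n = -3 / D(n) * a_{n-1}.
Since the indicial polynomial factors as (r - r_1)(r - r_2), D(n) = (r_1 + n - r_1)(r_1 + n - r_2) = n(n + 1/2).
Evaluating step by step (a_0 = 1):
  n = 1: D(1) = 1(1 + 1/2) = 3/2; numerator = -3(1) = -3; a_1 = (-3)/(3/2) = -2
  n = 2: D(2) = 2(2 + 1/2) = 5; numerator = -3(-2) = 6; a_2 = (6)/(5) = 6/5
  n = 3: D(3) = 3(3 + 1/2) = 21/2; numerator = -3(6/5) = -18/5; a_3 = (-18/5)/(21/2) = -12/35
  n = 4: D(4) = 4(4 + 1/2) = 18; numerator = -3(-12/35) = 36/35; a_4 = (36/35)/(18) = 2/35
  n = 5: D(5) = 5(5 + 1/2) = 55/2; numerator = -3(2/35) = -6/35; a_5 = (-6/35)/(55/2) = -12/1925
  n = 6: D(6) = 6(6 + 1/2) = 39; numerator = -3(-12/1925) = 36/1925; a_6 = (36/1925)/(39) = 12/25025

r = 3/2; a_0 = 1; a_1 = -2; a_2 = 6/5; a_3 = -12/35; a_4 = 2/35; a_5 = -12/1925; a_6 = 12/25025


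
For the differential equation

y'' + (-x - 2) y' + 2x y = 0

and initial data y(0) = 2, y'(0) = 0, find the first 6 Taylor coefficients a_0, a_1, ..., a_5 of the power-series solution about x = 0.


Ansatz: y(x) = sum_{n>=0} a_n x^n, so y'(x) = sum_{n>=1} n a_n x^(n-1) and y''(x) = sum_{n>=2} n(n-1) a_n x^(n-2).
Substitute into P(x) y'' + Q(x) y' + R(x) y = 0 with P(x) = 1, Q(x) = -x - 2, R(x) = 2x, and match powers of x.
Initial conditions: a_0 = 2, a_1 = 0.
Setting the coefficient of each power of x to zero and solving order by order (substituting the coefficients already found):
  x^0: 2 a_2 - 2 a_1 = 0  ->  2 a_2 = 2 a_1 = 0  ->  a_2 = 0
  x^1: 6 a_3 - 4 a_2 - a_1 + 2 a_0 = 0  ->  6 a_3 = 4 a_2 + a_1 - 2 a_0 = -4  ->  a_3 = -2/3
  x^2: 12 a_4 - 6 a_3 - 2 a_2 + 2 a_1 = 0  ->  12 a_4 = 6 a_3 + 2 a_2 - 2 a_1 = -4  ->  a_4 = -1/3
  x^3: 20 a_5 - 8 a_4 - 3 a_3 + 2 a_2 = 0  ->  20 a_5 = 8 a_4 + 3 a_3 - 2 a_2 = -14/3  ->  a_5 = -7/30
Truncated series: y(x) = 2 - (2/3) x^3 - (1/3) x^4 - (7/30) x^5 + O(x^6).

a_0 = 2; a_1 = 0; a_2 = 0; a_3 = -2/3; a_4 = -1/3; a_5 = -7/30


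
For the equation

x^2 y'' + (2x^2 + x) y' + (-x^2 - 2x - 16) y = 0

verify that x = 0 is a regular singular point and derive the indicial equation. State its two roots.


Divide by x^2 to reach normal form y'' + P_1(x) y' + P_2(x) y = 0 with P_1(x) = 2 + 1/x and P_2(x) = -1 - 2/x - 16/x^2.
x = 0 is a singular point because the y'-coefficient 2 + 1/x has a pole at x = 0 and the y-coefficient -1 - 2/x - 16/x^2 has a pole at x = 0.
It is a regular singular point because x P_1(x) = p(x) = 2x + 1 and x^2 P_2(x) = q(x) = -x^2 - 2x - 16 are polynomials, hence analytic at x = 0.
p(0) = 1,  q(0) = -16.
Indicial equation: r(r-1) + p(0) r + q(0) = 0, i.e. r^2 + (p(0) - 1) r + q(0) = 0, i.e. r^2 - 16 = 0.
Discriminant: (0)^2 - 4(-16) = 64, so r = (0 ± 8)/2.
Solving: r_1 = 4, r_2 = -4.

indicial: r^2 - 16 = 0; roots r_1 = 4, r_2 = -4


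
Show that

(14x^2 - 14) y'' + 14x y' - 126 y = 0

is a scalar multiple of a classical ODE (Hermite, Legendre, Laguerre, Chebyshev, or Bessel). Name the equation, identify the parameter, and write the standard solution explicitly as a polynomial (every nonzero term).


All three coefficients share the factor -14; dividing through by -14 gives  (1 - x^2) y'' - x y' + 9 y = 0.
This matches the Chebyshev equation (1 - x^2) y'' - x y' + n^2 y = 0 (note the -x y' term, not -2x y') with n^2 = 9, so n = 3; the polynomial solution is T_3(x).
With y = sum_k a_k x^k, matching x^k gives (k+2)(k+1) a_{k+2} = (k^2 - n^2) a_k = (k - 3)(k + 3) a_k. The right side vanishes at k = 3, so the series with the parity of 3 terminates at degree 3.
Standard normalization: leading coefficient of T_n is 2^(n-1), so a_3 = 2^2 = 4. Work downward with a_k = (k+1)(k+2) a_{k+2} / ((k - 3)(k + 3)):
  a_1 = (2)(3)(4) / ((1 - 3)(1 + 3)) = 24/(-8) = -3
Hence T_3(x) = 4 x^3 - 3 x.

T_3(x); series = 4 x^3 - 3 x


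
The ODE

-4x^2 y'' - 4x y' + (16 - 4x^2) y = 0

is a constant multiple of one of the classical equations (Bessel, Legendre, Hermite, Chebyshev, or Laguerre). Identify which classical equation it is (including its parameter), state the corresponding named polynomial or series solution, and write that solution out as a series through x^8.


All three coefficients share the factor -4; dividing through by -4 gives  x^2 y'' + x y' + (x^2 - 4) y = 0.
This matches the Bessel equation x^2 y'' + x y' + (x^2 - nu^2) y = 0 with nu^2 = 4, so nu = 2; the solution bounded at x = 0 is J_2(x).
Frobenius at x = 0: indicial roots ±nu; for r = nu the recurrence k(k + 2nu) c_k = -c_{k-2} gives the standard series J_nu(x) = sum_{k>=0} (-1)^k / (k! (k+nu)!) (x/2)^(2k+nu). Evaluate the first 4 terms:
  k = 0: (-1)^0 / (0! * 2! * 2^2) x^2 = 1/(1*2*4) x^2 = (1/8) x^2
  k = 1: (-1)^1 / (1! * 3! * 2^4) x^4 = -1/(1*6*16) x^4 = (-1/96) x^4
  k = 2: (-1)^2 / (2! * 4! * 2^6) x^6 = 1/(2*24*64) x^6 = (1/3072) x^6
  k = 3: (-1)^3 / (3! * 5! * 2^8) x^8 = -1/(6*120*256) x^8 = (-1/184320) x^8
Hence J_2(x) = -x^8/184320 + x^6/3072 - x^4/96 + x^2/8 + ....

J_2(x); series = -x^8/184320 + x^6/3072 - x^4/96 + x^2/8


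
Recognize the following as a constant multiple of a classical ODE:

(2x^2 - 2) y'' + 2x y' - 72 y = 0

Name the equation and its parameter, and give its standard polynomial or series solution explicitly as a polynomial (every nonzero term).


All three coefficients share the factor -2; dividing through by -2 gives  (1 - x^2) y'' - x y' + 36 y = 0.
This matches the Chebyshev equation (1 - x^2) y'' - x y' + n^2 y = 0 (note the -x y' term, not -2x y') with n^2 = 36, so n = 6; the polynomial solution is T_6(x).
With y = sum_k a_k x^k, matching x^k gives (k+2)(k+1) a_{k+2} = (k^2 - n^2) a_k = (k - 6)(k + 6) a_k. The right side vanishes at k = 6, so the series with the parity of 6 terminates at degree 6.
Standard normalization: leading coefficient of T_n is 2^(n-1), so a_6 = 2^5 = 32. Work downward with a_k = (k+1)(k+2) a_{k+2} / ((k - 6)(k + 6)):
  a_4 = (5)(6)(32) / ((4 - 6)(4 + 6)) = 960/(-20) = -48
  a_2 = (3)(4)(-48) / ((2 - 6)(2 + 6)) = -576/(-32) = 18
  a_0 = (1)(2)(18) / ((0 - 6)(0 + 6)) = 36/(-36) = -1
Hence T_6(x) = 32 x^6 - 48 x^4 + 18 x^2 - 1.

T_6(x); series = 32 x^6 - 48 x^4 + 18 x^2 - 1


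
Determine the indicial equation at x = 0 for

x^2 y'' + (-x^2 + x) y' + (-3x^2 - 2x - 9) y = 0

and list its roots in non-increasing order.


Divide by x^2 to reach normal form y'' + P_1(x) y' + P_2(x) y = 0 with P_1(x) = -1 + 1/x and P_2(x) = -3 - 2/x - 9/x^2.
x = 0 is a singular point because the y'-coefficient -1 + 1/x has a pole at x = 0 and the y-coefficient -3 - 2/x - 9/x^2 has a pole at x = 0.
It is a regular singular point because x P_1(x) = p(x) = 1 - x and x^2 P_2(x) = q(x) = -3x^2 - 2x - 9 are polynomials, hence analytic at x = 0.
p(0) = 1,  q(0) = -9.
Indicial equation: r(r-1) + p(0) r + q(0) = 0, i.e. r^2 + (p(0) - 1) r + q(0) = 0, i.e. r^2 - 9 = 0.
Discriminant: (0)^2 - 4(-9) = 36, so r = (0 ± 6)/2.
Solving: r_1 = 3, r_2 = -3.

indicial: r^2 - 9 = 0; roots r_1 = 3, r_2 = -3


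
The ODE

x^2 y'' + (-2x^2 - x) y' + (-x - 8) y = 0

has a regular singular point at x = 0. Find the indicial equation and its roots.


Divide by x^2 to reach normal form y'' + P_1(x) y' + P_2(x) y = 0 with P_1(x) = -2 - 1/x and P_2(x) = -1/x - 8/x^2.
x = 0 is a singular point because the y'-coefficient -2 - 1/x has a pole at x = 0 and the y-coefficient -1/x - 8/x^2 has a pole at x = 0.
It is a regular singular point because x P_1(x) = p(x) = -2x - 1 and x^2 P_2(x) = q(x) = -x - 8 are polynomials, hence analytic at x = 0.
p(0) = -1,  q(0) = -8.
Indicial equation: r(r-1) + p(0) r + q(0) = 0, i.e. r^2 + (p(0) - 1) r + q(0) = 0, i.e. r^2 - 2 r - 8 = 0.
Discriminant: (-2)^2 - 4(-8) = 36, so r = (2 ± 6)/2.
Solving: r_1 = 4, r_2 = -2.

indicial: r^2 - 2 r - 8 = 0; roots r_1 = 4, r_2 = -2


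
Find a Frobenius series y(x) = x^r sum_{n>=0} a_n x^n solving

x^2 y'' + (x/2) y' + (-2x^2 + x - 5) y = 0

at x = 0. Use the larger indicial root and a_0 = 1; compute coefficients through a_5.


Write in Frobenius form y'' + (p(x)/x) y' + (q(x)/x^2) y = 0:
  p(x) = 1/2,  q(x) = -2x^2 + x - 5.
Indicial equation: r(r-1) + (1/2) r + (-5) = 0 -> roots r_1 = 5/2, r_2 = -2.
Take r = r_1 = 5/2. Let y(x) = x^r sum_{n>=0} a_n x^n with a_0 = 1.
Substitute y = x^r sum a_n x^n and match x^{r+n}. The recurrence is
  D(n) a_n + 1 a_{n-1} - 2 a_{n-2} = 0,  where D(n) = (r+n)(r+n-1) + (1/2)(r+n) + (-5).
  a_n = [-1 a_{n-1} + 2 a_{n-2}] / D(n).
Since the indicial polynomial factors as (r - r_1)(r - r_2), D(n) = (r_1 + n - r_1)(r_1 + n - r_2) = n(n + 9/2).
Evaluating step by step (a_0 = 1):
  n = 1: D(1) = 1(1 + 9/2) = 11/2; numerator = -1(1) = -1; a_1 = (-1)/(11/2) = -2/11
  n = 2: D(2) = 2(2 + 9/2) = 13; numerator = -1(-2/11) + 2(1) = 24/11; a_2 = (24/11)/(13) = 24/143
  n = 3: D(3) = 3(3 + 9/2) = 45/2; numerator = -1(24/143) + 2(-2/11) = -76/143; a_3 = (-76/143)/(45/2) = -152/6435
  n = 4: D(4) = 4(4 + 9/2) = 34; numerator = -1(-152/6435) + 2(24/143) = 2312/6435; a_4 = (2312/6435)/(34) = 68/6435
  n = 5: D(5) = 5(5 + 9/2) = 95/2; numerator = -1(68/6435) + 2(-152/6435) = -124/2145; a_5 = (-124/2145)/(95/2) = -248/203775

r = 5/2; a_0 = 1; a_1 = -2/11; a_2 = 24/143; a_3 = -152/6435; a_4 = 68/6435; a_5 = -248/203775


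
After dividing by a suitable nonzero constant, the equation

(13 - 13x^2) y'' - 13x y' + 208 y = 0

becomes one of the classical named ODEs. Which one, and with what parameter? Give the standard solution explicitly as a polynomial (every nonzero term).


All three coefficients share the factor 13; dividing through by 13 gives  (1 - x^2) y'' - x y' + 16 y = 0.
This matches the Chebyshev equation (1 - x^2) y'' - x y' + n^2 y = 0 (note the -x y' term, not -2x y') with n^2 = 16, so n = 4; the polynomial solution is T_4(x).
With y = sum_k a_k x^k, matching x^k gives (k+2)(k+1) a_{k+2} = (k^2 - n^2) a_k = (k - 4)(k + 4) a_k. The right side vanishes at k = 4, so the series with the parity of 4 terminates at degree 4.
Standard normalization: leading coefficient of T_n is 2^(n-1), so a_4 = 2^3 = 8. Work downward with a_k = (k+1)(k+2) a_{k+2} / ((k - 4)(k + 4)):
  a_2 = (3)(4)(8) / ((2 - 4)(2 + 4)) = 96/(-12) = -8
  a_0 = (1)(2)(-8) / ((0 - 4)(0 + 4)) = -16/(-16) = 1
Hence T_4(x) = 8 x^4 - 8 x^2 + 1.

T_4(x); series = 8 x^4 - 8 x^2 + 1


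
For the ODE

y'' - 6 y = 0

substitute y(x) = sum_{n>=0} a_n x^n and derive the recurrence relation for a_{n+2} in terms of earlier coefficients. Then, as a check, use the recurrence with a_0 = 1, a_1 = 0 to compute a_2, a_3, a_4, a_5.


Substitute y = sum_n a_n x^n into y'' + (const) y = 0.
y''(x) = sum_{n>=0} (n+2)(n+1) a_{n+2} x^n.
The ODE becomes sum_n [(n+2)(n+1) a_{n+2} - 6 a_n] x^n = 0.
Setting each coefficient to zero gives the recurrence:
  (n+2)(n+1) a_{n+2} - 6 a_n = 0,
  a_{n+2} = 6 / ((n+1)(n+2)) a_n.

Check with a_0 = 1, a_1 = 0 (apply the recurrence for n = 0, 1, 2, 3): a_0 = 1, a_1 = 0, a_2 = 3, a_3 = 0, a_4 = 3/2, a_5 = 0.

a_{n+2} = 6/((n+1)(n+2)) * a_n; check: a_0 = 1, a_1 = 0, a_2 = 3, a_3 = 0, a_4 = 3/2, a_5 = 0


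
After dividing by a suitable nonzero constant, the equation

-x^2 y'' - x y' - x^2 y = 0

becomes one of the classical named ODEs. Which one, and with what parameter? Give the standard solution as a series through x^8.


All three coefficients share the factor -1; dividing through by -1 gives  x^2 y'' + x y' + x^2 y = 0.
This matches the Bessel equation x^2 y'' + x y' + (x^2 - nu^2) y = 0 with nu^2 = 0, so nu = 0; the solution bounded at x = 0 is J_0(x).
Frobenius at x = 0: indicial roots ±nu; for r = nu the recurrence k(k + 2nu) c_k = -c_{k-2} gives the standard series J_nu(x) = sum_{k>=0} (-1)^k / (k! (k+nu)!) (x/2)^(2k+nu). Evaluate the first 5 terms:
  k = 0: (-1)^0 / (0! * 0! * 2^0) x^0 = 1/(1*1*1) x^0 = (1) x^0
  k = 1: (-1)^1 / (1! * 1! * 2^2) x^2 = -1/(1*1*4) x^2 = (-1/4) x^2
  k = 2: (-1)^2 / (2! * 2! * 2^4) x^4 = 1/(2*2*16) x^4 = (1/64) x^4
  k = 3: (-1)^3 / (3! * 3! * 2^6) x^6 = -1/(6*6*64) x^6 = (-1/2304) x^6
  k = 4: (-1)^4 / (4! * 4! * 2^8) x^8 = 1/(24*24*256) x^8 = (1/147456) x^8
Hence J_0(x) = x^8/147456 - x^6/2304 + x^4/64 - x^2/4 + 1 + ....

J_0(x); series = x^8/147456 - x^6/2304 + x^4/64 - x^2/4 + 1


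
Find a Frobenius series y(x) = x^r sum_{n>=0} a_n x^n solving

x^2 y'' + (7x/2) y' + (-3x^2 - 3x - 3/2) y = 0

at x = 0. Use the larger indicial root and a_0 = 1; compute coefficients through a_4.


Write in Frobenius form y'' + (p(x)/x) y' + (q(x)/x^2) y = 0:
  p(x) = 7/2,  q(x) = -3x^2 - 3x - 3/2.
Indicial equation: r(r-1) + (7/2) r + (-3/2) = 0 -> roots r_1 = 1/2, r_2 = -3.
Take r = r_1 = 1/2. Let y(x) = x^r sum_{n>=0} a_n x^n with a_0 = 1.
Substitute y = x^r sum a_n x^n and match x^{r+n}. The recurrence is
  D(n) a_n - 3 a_{n-1} - 3 a_{n-2} = 0,  where D(n) = (r+n)(r+n-1) + (7/2)(r+n) + (-3/2).
  a_n = [3 a_{n-1} + 3 a_{n-2}] / D(n).
Since the indicial polynomial factors as (r - r_1)(r - r_2), D(n) = (r_1 + n - r_1)(r_1 + n - r_2) = n(n + 7/2).
Evaluating step by step (a_0 = 1):
  n = 1: D(1) = 1(1 + 7/2) = 9/2; numerator = 3(1) = 3; a_1 = (3)/(9/2) = 2/3
  n = 2: D(2) = 2(2 + 7/2) = 11; numerator = 3(2/3) + 3(1) = 5; a_2 = (5)/(11) = 5/11
  n = 3: D(3) = 3(3 + 7/2) = 39/2; numerator = 3(5/11) + 3(2/3) = 37/11; a_3 = (37/11)/(39/2) = 74/429
  n = 4: D(4) = 4(4 + 7/2) = 30; numerator = 3(74/429) + 3(5/11) = 269/143; a_4 = (269/143)/(30) = 269/4290

r = 1/2; a_0 = 1; a_1 = 2/3; a_2 = 5/11; a_3 = 74/429; a_4 = 269/4290


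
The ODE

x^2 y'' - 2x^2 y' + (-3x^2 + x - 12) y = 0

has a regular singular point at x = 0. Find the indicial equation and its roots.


Divide by x^2 to reach normal form y'' + P_1(x) y' + P_2(x) y = 0 with P_1(x) = -2 and P_2(x) = -3 + 1/x - 12/x^2.
x = 0 is a singular point because the y-coefficient -3 + 1/x - 12/x^2 has a pole at x = 0.
It is a regular singular point because x P_1(x) = p(x) = -2x and x^2 P_2(x) = q(x) = -3x^2 + x - 12 are polynomials, hence analytic at x = 0.
p(0) = 0,  q(0) = -12.
Indicial equation: r(r-1) + p(0) r + q(0) = 0, i.e. r^2 + (p(0) - 1) r + q(0) = 0, i.e. r^2 - 1 r - 12 = 0.
Discriminant: (-1)^2 - 4(-12) = 49, so r = (1 ± 7)/2.
Solving: r_1 = 4, r_2 = -3.

indicial: r^2 - 1 r - 12 = 0; roots r_1 = 4, r_2 = -3


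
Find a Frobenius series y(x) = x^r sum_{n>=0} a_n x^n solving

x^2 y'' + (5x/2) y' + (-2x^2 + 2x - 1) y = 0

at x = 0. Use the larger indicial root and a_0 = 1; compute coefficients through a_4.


Write in Frobenius form y'' + (p(x)/x) y' + (q(x)/x^2) y = 0:
  p(x) = 5/2,  q(x) = -2x^2 + 2x - 1.
Indicial equation: r(r-1) + (5/2) r + (-1) = 0 -> roots r_1 = 1/2, r_2 = -2.
Take r = r_1 = 1/2. Let y(x) = x^r sum_{n>=0} a_n x^n with a_0 = 1.
Substitute y = x^r sum a_n x^n and match x^{r+n}. The recurrence is
  D(n) a_n + 2 a_{n-1} - 2 a_{n-2} = 0,  where D(n) = (r+n)(r+n-1) + (5/2)(r+n) + (-1).
  a_n = [-2 a_{n-1} + 2 a_{n-2}] / D(n).
Since the indicial polynomial factors as (r - r_1)(r - r_2), D(n) = (r_1 + n - r_1)(r_1 + n - r_2) = n(n + 5/2).
Evaluating step by step (a_0 = 1):
  n = 1: D(1) = 1(1 + 5/2) = 7/2; numerator = -2(1) = -2; a_1 = (-2)/(7/2) = -4/7
  n = 2: D(2) = 2(2 + 5/2) = 9; numerator = -2(-4/7) + 2(1) = 22/7; a_2 = (22/7)/(9) = 22/63
  n = 3: D(3) = 3(3 + 5/2) = 33/2; numerator = -2(22/63) + 2(-4/7) = -116/63; a_3 = (-116/63)/(33/2) = -232/2079
  n = 4: D(4) = 4(4 + 5/2) = 26; numerator = -2(-232/2079) + 2(22/63) = 1916/2079; a_4 = (1916/2079)/(26) = 958/27027

r = 1/2; a_0 = 1; a_1 = -4/7; a_2 = 22/63; a_3 = -232/2079; a_4 = 958/27027


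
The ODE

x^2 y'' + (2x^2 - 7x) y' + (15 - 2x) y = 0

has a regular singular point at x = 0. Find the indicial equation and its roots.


Divide by x^2 to reach normal form y'' + P_1(x) y' + P_2(x) y = 0 with P_1(x) = 2 - 7/x and P_2(x) = -2/x + 15/x^2.
x = 0 is a singular point because the y'-coefficient 2 - 7/x has a pole at x = 0 and the y-coefficient -2/x + 15/x^2 has a pole at x = 0.
It is a regular singular point because x P_1(x) = p(x) = 2x - 7 and x^2 P_2(x) = q(x) = 15 - 2x are polynomials, hence analytic at x = 0.
p(0) = -7,  q(0) = 15.
Indicial equation: r(r-1) + p(0) r + q(0) = 0, i.e. r^2 + (p(0) - 1) r + q(0) = 0, i.e. r^2 - 8 r + 15 = 0.
Discriminant: (-8)^2 - 4(15) = 4, so r = (8 ± 2)/2.
Solving: r_1 = 5, r_2 = 3.

indicial: r^2 - 8 r + 15 = 0; roots r_1 = 5, r_2 = 3


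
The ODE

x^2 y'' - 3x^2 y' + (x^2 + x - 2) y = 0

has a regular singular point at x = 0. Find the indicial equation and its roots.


Divide by x^2 to reach normal form y'' + P_1(x) y' + P_2(x) y = 0 with P_1(x) = -3 and P_2(x) = 1 + 1/x - 2/x^2.
x = 0 is a singular point because the y-coefficient 1 + 1/x - 2/x^2 has a pole at x = 0.
It is a regular singular point because x P_1(x) = p(x) = -3x and x^2 P_2(x) = q(x) = x^2 + x - 2 are polynomials, hence analytic at x = 0.
p(0) = 0,  q(0) = -2.
Indicial equation: r(r-1) + p(0) r + q(0) = 0, i.e. r^2 + (p(0) - 1) r + q(0) = 0, i.e. r^2 - 1 r - 2 = 0.
Discriminant: (-1)^2 - 4(-2) = 9, so r = (1 ± 3)/2.
Solving: r_1 = 2, r_2 = -1.

indicial: r^2 - 1 r - 2 = 0; roots r_1 = 2, r_2 = -1


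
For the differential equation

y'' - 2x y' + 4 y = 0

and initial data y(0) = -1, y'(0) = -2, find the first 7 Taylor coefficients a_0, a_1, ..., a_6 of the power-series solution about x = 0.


Ansatz: y(x) = sum_{n>=0} a_n x^n, so y'(x) = sum_{n>=1} n a_n x^(n-1) and y''(x) = sum_{n>=2} n(n-1) a_n x^(n-2).
Substitute into P(x) y'' + Q(x) y' + R(x) y = 0 with P(x) = 1, Q(x) = -2x, R(x) = 4, and match powers of x.
Initial conditions: a_0 = -1, a_1 = -2.
Setting the coefficient of each power of x to zero and solving order by order (substituting the coefficients already found):
  x^0: 2 a_2 + 4 a_0 = 0  ->  2 a_2 = -4 a_0 = 4  ->  a_2 = 2
  x^1: 6 a_3 + 2 a_1 = 0  ->  6 a_3 = -2 a_1 = 4  ->  a_3 = 2/3
  x^2: 12 a_4 = 0  ->  a_4 = 0
  x^3: 20 a_5 - 2 a_3 = 0  ->  20 a_5 = 2 a_3 = 4/3  ->  a_5 = 1/15
  x^4: 30 a_6 - 4 a_4 = 0  ->  30 a_6 = 4 a_4 = 0  ->  a_6 = 0
Truncated series: y(x) = -1 - 2 x + 2 x^2 + (2/3) x^3 + (1/15) x^5 + O(x^7).

a_0 = -1; a_1 = -2; a_2 = 2; a_3 = 2/3; a_4 = 0; a_5 = 1/15; a_6 = 0


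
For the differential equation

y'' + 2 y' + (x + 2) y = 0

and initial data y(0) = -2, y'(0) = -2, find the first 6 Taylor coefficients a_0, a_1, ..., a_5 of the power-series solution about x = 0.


Ansatz: y(x) = sum_{n>=0} a_n x^n, so y'(x) = sum_{n>=1} n a_n x^(n-1) and y''(x) = sum_{n>=2} n(n-1) a_n x^(n-2).
Substitute into P(x) y'' + Q(x) y' + R(x) y = 0 with P(x) = 1, Q(x) = 2, R(x) = x + 2, and match powers of x.
Initial conditions: a_0 = -2, a_1 = -2.
Setting the coefficient of each power of x to zero and solving order by order (substituting the coefficients already found):
  x^0: 2 a_2 + 2 a_1 + 2 a_0 = 0  ->  2 a_2 = -2 a_1 - 2 a_0 = 8  ->  a_2 = 4
  x^1: 6 a_3 + 4 a_2 + 2 a_1 + a_0 = 0  ->  6 a_3 = -4 a_2 - 2 a_1 - a_0 = -10  ->  a_3 = -5/3
  x^2: 12 a_4 + 6 a_3 + 2 a_2 + a_1 = 0  ->  12 a_4 = -6 a_3 - 2 a_2 - a_1 = 4  ->  a_4 = 1/3
  x^3: 20 a_5 + 8 a_4 + 2 a_3 + a_2 = 0  ->  20 a_5 = -8 a_4 - 2 a_3 - a_2 = -10/3  ->  a_5 = -1/6
Truncated series: y(x) = -2 - 2 x + 4 x^2 - (5/3) x^3 + (1/3) x^4 - (1/6) x^5 + O(x^6).

a_0 = -2; a_1 = -2; a_2 = 4; a_3 = -5/3; a_4 = 1/3; a_5 = -1/6


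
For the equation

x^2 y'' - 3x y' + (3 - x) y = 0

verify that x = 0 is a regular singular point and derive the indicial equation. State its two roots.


Divide by x^2 to reach normal form y'' + P_1(x) y' + P_2(x) y = 0 with P_1(x) = -3/x and P_2(x) = -1/x + 3/x^2.
x = 0 is a singular point because the y'-coefficient -3/x has a pole at x = 0 and the y-coefficient -1/x + 3/x^2 has a pole at x = 0.
It is a regular singular point because x P_1(x) = p(x) = -3 and x^2 P_2(x) = q(x) = 3 - x are polynomials, hence analytic at x = 0.
p(0) = -3,  q(0) = 3.
Indicial equation: r(r-1) + p(0) r + q(0) = 0, i.e. r^2 + (p(0) - 1) r + q(0) = 0, i.e. r^2 - 4 r + 3 = 0.
Discriminant: (-4)^2 - 4(3) = 4, so r = (4 ± 2)/2.
Solving: r_1 = 3, r_2 = 1.

indicial: r^2 - 4 r + 3 = 0; roots r_1 = 3, r_2 = 1


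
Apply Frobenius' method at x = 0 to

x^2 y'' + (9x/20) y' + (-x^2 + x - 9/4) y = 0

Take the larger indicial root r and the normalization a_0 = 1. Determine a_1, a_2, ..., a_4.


Write in Frobenius form y'' + (p(x)/x) y' + (q(x)/x^2) y = 0:
  p(x) = 9/20,  q(x) = -x^2 + x - 9/4.
Indicial equation: r(r-1) + (9/20) r + (-9/4) = 0 -> roots r_1 = 9/5, r_2 = -5/4.
Take r = r_1 = 9/5. Let y(x) = x^r sum_{n>=0} a_n x^n with a_0 = 1.
Substitute y = x^r sum a_n x^n and match x^{r+n}. The recurrence is
  D(n) a_n + 1 a_{n-1} - 1 a_{n-2} = 0,  where D(n) = (r+n)(r+n-1) + (9/20)(r+n) + (-9/4).
  a_n = [-1 a_{n-1} + 1 a_{n-2}] / D(n).
Since the indicial polynomial factors as (r - r_1)(r - r_2), D(n) = (r_1 + n - r_1)(r_1 + n - r_2) = n(n + 61/20).
Evaluating step by step (a_0 = 1):
  n = 1: D(1) = 1(1 + 61/20) = 81/20; numerator = -1(1) = -1; a_1 = (-1)/(81/20) = -20/81
  n = 2: D(2) = 2(2 + 61/20) = 101/10; numerator = -1(-20/81) + 1(1) = 101/81; a_2 = (101/81)/(101/10) = 10/81
  n = 3: D(3) = 3(3 + 61/20) = 363/20; numerator = -1(10/81) + 1(-20/81) = -10/27; a_3 = (-10/27)/(363/20) = -200/9801
  n = 4: D(4) = 4(4 + 61/20) = 141/5; numerator = -1(-200/9801) + 1(10/81) = 470/3267; a_4 = (470/3267)/(141/5) = 50/9801

r = 9/5; a_0 = 1; a_1 = -20/81; a_2 = 10/81; a_3 = -200/9801; a_4 = 50/9801


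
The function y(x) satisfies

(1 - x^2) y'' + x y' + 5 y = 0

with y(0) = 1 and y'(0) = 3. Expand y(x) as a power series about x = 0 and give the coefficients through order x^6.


Ansatz: y(x) = sum_{n>=0} a_n x^n, so y'(x) = sum_{n>=1} n a_n x^(n-1) and y''(x) = sum_{n>=2} n(n-1) a_n x^(n-2).
Substitute into P(x) y'' + Q(x) y' + R(x) y = 0 with P(x) = 1 - x^2, Q(x) = x, R(x) = 5, and match powers of x.
Initial conditions: a_0 = 1, a_1 = 3.
Setting the coefficient of each power of x to zero and solving order by order (substituting the coefficients already found):
  x^0: 2 a_2 + 5 a_0 = 0  ->  2 a_2 = -5 a_0 = -5  ->  a_2 = -5/2
  x^1: 6 a_3 + 6 a_1 = 0  ->  6 a_3 = -6 a_1 = -18  ->  a_3 = -3
  x^2: 12 a_4 + 5 a_2 = 0  ->  12 a_4 = -5 a_2 = 25/2  ->  a_4 = 25/24
  x^3: 20 a_5 + 2 a_3 = 0  ->  20 a_5 = -2 a_3 = 6  ->  a_5 = 3/10
  x^4: 30 a_6 - 3 a_4 = 0  ->  30 a_6 = 3 a_4 = 25/8  ->  a_6 = 5/48
Truncated series: y(x) = 1 + 3 x - (5/2) x^2 - 3 x^3 + (25/24) x^4 + (3/10) x^5 + (5/48) x^6 + O(x^7).

a_0 = 1; a_1 = 3; a_2 = -5/2; a_3 = -3; a_4 = 25/24; a_5 = 3/10; a_6 = 5/48


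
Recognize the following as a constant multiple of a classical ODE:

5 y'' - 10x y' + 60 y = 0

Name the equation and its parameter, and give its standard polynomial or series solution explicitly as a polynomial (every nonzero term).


All three coefficients share the factor 5; dividing through by 5 gives  y'' - 2x y' + 12 y = 0.
This matches the Hermite equation y'' - 2x y' + 2n y = 0 with 2n = 12, so n = 6; the polynomial solution is H_6(x).
With y = sum_k a_k x^k, matching x^k gives (k+2)(k+1) a_{k+2} = 2(k - n) a_k = 2(k - 6) a_k. The right side vanishes at k = 6, so the series with the parity of 6 terminates at degree 6.
Standard normalization: leading coefficient of H_n is 2^n, so a_6 = 2^6 = 64. Work downward with a_k = (k+1)(k+2) a_{k+2} / (2(k - n)):
  a_4 = (5)(6)(64) / (2(4 - 6)) = 1920/(-4) = -480
  a_2 = (3)(4)(-480) / (2(2 - 6)) = -5760/(-8) = 720
  a_0 = (1)(2)(720) / (2(0 - 6)) = 1440/(-12) = -120
Hence H_6(x) = 64 x^6 - 480 x^4 + 720 x^2 - 120.

H_6(x); series = 64 x^6 - 480 x^4 + 720 x^2 - 120


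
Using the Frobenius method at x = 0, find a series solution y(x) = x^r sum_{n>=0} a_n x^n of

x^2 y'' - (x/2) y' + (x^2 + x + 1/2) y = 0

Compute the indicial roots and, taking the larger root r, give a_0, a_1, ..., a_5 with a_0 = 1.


Write in Frobenius form y'' + (p(x)/x) y' + (q(x)/x^2) y = 0:
  p(x) = -1/2,  q(x) = x^2 + x + 1/2.
Indicial equation: r(r-1) + (-1/2) r + (1/2) = 0 -> roots r_1 = 1, r_2 = 1/2.
Take r = r_1 = 1. Let y(x) = x^r sum_{n>=0} a_n x^n with a_0 = 1.
Substitute y = x^r sum a_n x^n and match x^{r+n}. The recurrence is
  D(n) a_n + 1 a_{n-1} + 1 a_{n-2} = 0,  where D(n) = (r+n)(r+n-1) + (-1/2)(r+n) + (1/2).
  a_n = [-1 a_{n-1} - 1 a_{n-2}] / D(n).
Since the indicial polynomial factors as (r - r_1)(r - r_2), D(n) = (r_1 + n - r_1)(r_1 + n - r_2) = n(n + 1/2).
Evaluating step by step (a_0 = 1):
  n = 1: D(1) = 1(1 + 1/2) = 3/2; numerator = -1(1) = -1; a_1 = (-1)/(3/2) = -2/3
  n = 2: D(2) = 2(2 + 1/2) = 5; numerator = -1(-2/3) - 1(1) = -1/3; a_2 = (-1/3)/(5) = -1/15
  n = 3: D(3) = 3(3 + 1/2) = 21/2; numerator = -1(-1/15) - 1(-2/3) = 11/15; a_3 = (11/15)/(21/2) = 22/315
  n = 4: D(4) = 4(4 + 1/2) = 18; numerator = -1(22/315) - 1(-1/15) = -1/315; a_4 = (-1/315)/(18) = -1/5670
  n = 5: D(5) = 5(5 + 1/2) = 55/2; numerator = -1(-1/5670) - 1(22/315) = -79/1134; a_5 = (-79/1134)/(55/2) = -79/31185

r = 1; a_0 = 1; a_1 = -2/3; a_2 = -1/15; a_3 = 22/315; a_4 = -1/5670; a_5 = -79/31185


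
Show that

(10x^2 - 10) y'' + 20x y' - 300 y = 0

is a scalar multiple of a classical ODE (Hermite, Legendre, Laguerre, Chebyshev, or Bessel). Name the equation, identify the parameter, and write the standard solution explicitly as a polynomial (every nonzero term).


All three coefficients share the factor -10; dividing through by -10 gives  (1 - x^2) y'' - 2x y' + 30 y = 0.
This matches the Legendre equation (1 - x^2) y'' - 2x y' + n(n+1) y = 0 (note the -2x y' term) with n(n+1) = 30, so n = 5; the polynomial solution is P_5(x).
With y = sum_k a_k x^k, matching x^k gives (k+2)(k+1) a_{k+2} = [k(k+1) - n(n+1)] a_k = (k - 5)(k + 6) a_k. The right side vanishes at k = 5, so the series with the parity of 5 terminates at degree 5.
Standard normalization (P_n(1) = 1): leading coefficient (2n)!/(2^n (n!)^2) = 3628800/(32*14400) = 63/8, so a_5 = 63/8. Work downward with a_k = (k+1)(k+2) a_{k+2} / ((k - 5)(k + 6)):
  a_3 = (4)(5)(63/8) / ((3 - 5)(3 + 6)) = (315/2)/(-18) = -35/4
  a_1 = (2)(3)(-35/4) / ((1 - 5)(1 + 6)) = (-105/2)/(-28) = 15/8
Hence P_5(x) = 63 x^5/8 - 35 x^3/4 + 15 x/8.

P_5(x); series = 63 x^5/8 - 35 x^3/4 + 15 x/8


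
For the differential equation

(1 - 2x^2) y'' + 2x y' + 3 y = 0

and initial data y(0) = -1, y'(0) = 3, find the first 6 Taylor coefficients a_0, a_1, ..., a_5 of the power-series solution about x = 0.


Ansatz: y(x) = sum_{n>=0} a_n x^n, so y'(x) = sum_{n>=1} n a_n x^(n-1) and y''(x) = sum_{n>=2} n(n-1) a_n x^(n-2).
Substitute into P(x) y'' + Q(x) y' + R(x) y = 0 with P(x) = 1 - 2x^2, Q(x) = 2x, R(x) = 3, and match powers of x.
Initial conditions: a_0 = -1, a_1 = 3.
Setting the coefficient of each power of x to zero and solving order by order (substituting the coefficients already found):
  x^0: 2 a_2 + 3 a_0 = 0  ->  2 a_2 = -3 a_0 = 3  ->  a_2 = 3/2
  x^1: 6 a_3 + 5 a_1 = 0  ->  6 a_3 = -5 a_1 = -15  ->  a_3 = -5/2
  x^2: 12 a_4 + 3 a_2 = 0  ->  12 a_4 = -3 a_2 = -9/2  ->  a_4 = -3/8
  x^3: 20 a_5 - 3 a_3 = 0  ->  20 a_5 = 3 a_3 = -15/2  ->  a_5 = -3/8
Truncated series: y(x) = -1 + 3 x + (3/2) x^2 - (5/2) x^3 - (3/8) x^4 - (3/8) x^5 + O(x^6).

a_0 = -1; a_1 = 3; a_2 = 3/2; a_3 = -5/2; a_4 = -3/8; a_5 = -3/8


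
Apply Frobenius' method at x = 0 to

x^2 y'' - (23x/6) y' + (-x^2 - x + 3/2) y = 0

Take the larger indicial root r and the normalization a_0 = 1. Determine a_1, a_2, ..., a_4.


Write in Frobenius form y'' + (p(x)/x) y' + (q(x)/x^2) y = 0:
  p(x) = -23/6,  q(x) = -x^2 - x + 3/2.
Indicial equation: r(r-1) + (-23/6) r + (3/2) = 0 -> roots r_1 = 9/2, r_2 = 1/3.
Take r = r_1 = 9/2. Let y(x) = x^r sum_{n>=0} a_n x^n with a_0 = 1.
Substitute y = x^r sum a_n x^n and match x^{r+n}. The recurrence is
  D(n) a_n - 1 a_{n-1} - 1 a_{n-2} = 0,  where D(n) = (r+n)(r+n-1) + (-23/6)(r+n) + (3/2).
  a_n = [1 a_{n-1} + 1 a_{n-2}] / D(n).
Since the indicial polynomial factors as (r - r_1)(r - r_2), D(n) = (r_1 + n - r_1)(r_1 + n - r_2) = n(n + 25/6).
Evaluating step by step (a_0 = 1):
  n = 1: D(1) = 1(1 + 25/6) = 31/6; numerator = 1(1) = 1; a_1 = (1)/(31/6) = 6/31
  n = 2: D(2) = 2(2 + 25/6) = 37/3; numerator = 1(6/31) + 1(1) = 37/31; a_2 = (37/31)/(37/3) = 3/31
  n = 3: D(3) = 3(3 + 25/6) = 43/2; numerator = 1(3/31) + 1(6/31) = 9/31; a_3 = (9/31)/(43/2) = 18/1333
  n = 4: D(4) = 4(4 + 25/6) = 98/3; numerator = 1(18/1333) + 1(3/31) = 147/1333; a_4 = (147/1333)/(98/3) = 9/2666

r = 9/2; a_0 = 1; a_1 = 6/31; a_2 = 3/31; a_3 = 18/1333; a_4 = 9/2666


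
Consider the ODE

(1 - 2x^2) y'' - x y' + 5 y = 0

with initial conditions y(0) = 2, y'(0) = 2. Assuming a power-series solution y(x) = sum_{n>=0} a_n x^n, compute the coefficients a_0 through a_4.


Ansatz: y(x) = sum_{n>=0} a_n x^n, so y'(x) = sum_{n>=1} n a_n x^(n-1) and y''(x) = sum_{n>=2} n(n-1) a_n x^(n-2).
Substitute into P(x) y'' + Q(x) y' + R(x) y = 0 with P(x) = 1 - 2x^2, Q(x) = -x, R(x) = 5, and match powers of x.
Initial conditions: a_0 = 2, a_1 = 2.
Setting the coefficient of each power of x to zero and solving order by order (substituting the coefficients already found):
  x^0: 2 a_2 + 5 a_0 = 0  ->  2 a_2 = -5 a_0 = -10  ->  a_2 = -5
  x^1: 6 a_3 + 4 a_1 = 0  ->  6 a_3 = -4 a_1 = -8  ->  a_3 = -4/3
  x^2: 12 a_4 - a_2 = 0  ->  12 a_4 = a_2 = -5  ->  a_4 = -5/12
Truncated series: y(x) = 2 + 2 x - 5 x^2 - (4/3) x^3 - (5/12) x^4 + O(x^5).

a_0 = 2; a_1 = 2; a_2 = -5; a_3 = -4/3; a_4 = -5/12


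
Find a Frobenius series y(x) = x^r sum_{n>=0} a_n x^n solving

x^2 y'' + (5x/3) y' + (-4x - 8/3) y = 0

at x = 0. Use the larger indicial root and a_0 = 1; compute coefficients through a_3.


Write in Frobenius form y'' + (p(x)/x) y' + (q(x)/x^2) y = 0:
  p(x) = 5/3,  q(x) = -4x - 8/3.
Indicial equation: r(r-1) + (5/3) r + (-8/3) = 0 -> roots r_1 = 4/3, r_2 = -2.
Take r = r_1 = 4/3. Let y(x) = x^r sum_{n>=0} a_n x^n with a_0 = 1.
Substitute y = x^r sum a_n x^n and match x^{r+n}. The recurrence is
  D(n) a_n - 4 a_{n-1} = 0,  where D(n) = (r+n)(r+n-1) + (5/3)(r+n) + (-8/3).
  a_n = 4 / D(n) * a_{n-1}.
Since the indicial polynomial factors as (r - r_1)(r - r_2), D(n) = (r_1 + n - r_1)(r_1 + n - r_2) = n(n + 10/3).
Evaluating step by step (a_0 = 1):
  n = 1: D(1) = 1(1 + 10/3) = 13/3; numerator = 4(1) = 4; a_1 = (4)/(13/3) = 12/13
  n = 2: D(2) = 2(2 + 10/3) = 32/3; numerator = 4(12/13) = 48/13; a_2 = (48/13)/(32/3) = 9/26
  n = 3: D(3) = 3(3 + 10/3) = 19; numerator = 4(9/26) = 18/13; a_3 = (18/13)/(19) = 18/247

r = 4/3; a_0 = 1; a_1 = 12/13; a_2 = 9/26; a_3 = 18/247


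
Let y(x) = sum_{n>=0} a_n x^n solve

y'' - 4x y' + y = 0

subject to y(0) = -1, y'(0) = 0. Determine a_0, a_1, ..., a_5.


Ansatz: y(x) = sum_{n>=0} a_n x^n, so y'(x) = sum_{n>=1} n a_n x^(n-1) and y''(x) = sum_{n>=2} n(n-1) a_n x^(n-2).
Substitute into P(x) y'' + Q(x) y' + R(x) y = 0 with P(x) = 1, Q(x) = -4x, R(x) = 1, and match powers of x.
Initial conditions: a_0 = -1, a_1 = 0.
Setting the coefficient of each power of x to zero and solving order by order (substituting the coefficients already found):
  x^0: 2 a_2 + a_0 = 0  ->  2 a_2 = -a_0 = 1  ->  a_2 = 1/2
  x^1: 6 a_3 - 3 a_1 = 0  ->  6 a_3 = 3 a_1 = 0  ->  a_3 = 0
  x^2: 12 a_4 - 7 a_2 = 0  ->  12 a_4 = 7 a_2 = 7/2  ->  a_4 = 7/24
  x^3: 20 a_5 - 11 a_3 = 0  ->  20 a_5 = 11 a_3 = 0  ->  a_5 = 0
Truncated series: y(x) = -1 + (1/2) x^2 + (7/24) x^4 + O(x^6).

a_0 = -1; a_1 = 0; a_2 = 1/2; a_3 = 0; a_4 = 7/24; a_5 = 0


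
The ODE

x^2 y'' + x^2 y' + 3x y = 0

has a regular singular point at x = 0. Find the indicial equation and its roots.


Divide by x^2 to reach normal form y'' + P_1(x) y' + P_2(x) y = 0 with P_1(x) = 1 and P_2(x) = 3/x.
x = 0 is a singular point because the y-coefficient 3/x has a pole at x = 0.
It is a regular singular point because x P_1(x) = p(x) = x and x^2 P_2(x) = q(x) = 3x are polynomials, hence analytic at x = 0.
p(0) = 0,  q(0) = 0.
Indicial equation: r(r-1) + p(0) r + q(0) = 0, i.e. r^2 + (p(0) - 1) r + q(0) = 0, i.e. r^2 - 1 r = 0.
Discriminant: (-1)^2 - 4(0) = 1, so r = (1 ± 1)/2.
Solving: r_1 = 1, r_2 = 0.

indicial: r^2 - 1 r = 0; roots r_1 = 1, r_2 = 0


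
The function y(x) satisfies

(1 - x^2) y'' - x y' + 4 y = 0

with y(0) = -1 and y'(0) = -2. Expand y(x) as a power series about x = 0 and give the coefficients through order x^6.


Ansatz: y(x) = sum_{n>=0} a_n x^n, so y'(x) = sum_{n>=1} n a_n x^(n-1) and y''(x) = sum_{n>=2} n(n-1) a_n x^(n-2).
Substitute into P(x) y'' + Q(x) y' + R(x) y = 0 with P(x) = 1 - x^2, Q(x) = -x, R(x) = 4, and match powers of x.
Initial conditions: a_0 = -1, a_1 = -2.
Setting the coefficient of each power of x to zero and solving order by order (substituting the coefficients already found):
  x^0: 2 a_2 + 4 a_0 = 0  ->  2 a_2 = -4 a_0 = 4  ->  a_2 = 2
  x^1: 6 a_3 + 3 a_1 = 0  ->  6 a_3 = -3 a_1 = 6  ->  a_3 = 1
  x^2: 12 a_4 = 0  ->  a_4 = 0
  x^3: 20 a_5 - 5 a_3 = 0  ->  20 a_5 = 5 a_3 = 5  ->  a_5 = 1/4
  x^4: 30 a_6 - 12 a_4 = 0  ->  30 a_6 = 12 a_4 = 0  ->  a_6 = 0
Truncated series: y(x) = -1 - 2 x + 2 x^2 + x^3 + (1/4) x^5 + O(x^7).

a_0 = -1; a_1 = -2; a_2 = 2; a_3 = 1; a_4 = 0; a_5 = 1/4; a_6 = 0


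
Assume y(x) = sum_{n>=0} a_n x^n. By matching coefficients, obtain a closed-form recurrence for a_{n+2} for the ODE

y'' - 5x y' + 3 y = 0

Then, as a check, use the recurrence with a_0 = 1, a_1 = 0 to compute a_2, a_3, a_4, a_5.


Substitute y = sum_n a_n x^n.
y''(x) has coefficient (n+2)(n+1) a_{n+2} at x^n;
-5 x y'(x) has coefficient -5 n a_n at x^n (shift);
3 y(x) has coefficient 3 a_n at x^n.
Matching x^n: (n+2)(n+1) a_{n+2} + (-5n + 3) a_n = 0.
Thus a_{n+2} = (5n - 3) / ((n+1)(n+2)) * a_n.

Check with a_0 = 1, a_1 = 0 (apply the recurrence for n = 0, 1, 2, 3): a_0 = 1, a_1 = 0, a_2 = -3/2, a_3 = 0, a_4 = -7/8, a_5 = 0.

a_(n+2) = (5n - 3) / ((n+1)(n+2)) * a_n; check: a_0 = 1, a_1 = 0, a_2 = -3/2, a_3 = 0, a_4 = -7/8, a_5 = 0


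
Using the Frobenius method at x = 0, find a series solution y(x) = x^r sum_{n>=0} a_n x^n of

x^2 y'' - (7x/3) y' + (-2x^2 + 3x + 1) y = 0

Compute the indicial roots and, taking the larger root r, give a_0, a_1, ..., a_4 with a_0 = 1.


Write in Frobenius form y'' + (p(x)/x) y' + (q(x)/x^2) y = 0:
  p(x) = -7/3,  q(x) = -2x^2 + 3x + 1.
Indicial equation: r(r-1) + (-7/3) r + (1) = 0 -> roots r_1 = 3, r_2 = 1/3.
Take r = r_1 = 3. Let y(x) = x^r sum_{n>=0} a_n x^n with a_0 = 1.
Substitute y = x^r sum a_n x^n and match x^{r+n}. The recurrence is
  D(n) a_n + 3 a_{n-1} - 2 a_{n-2} = 0,  where D(n) = (r+n)(r+n-1) + (-7/3)(r+n) + (1).
  a_n = [-3 a_{n-1} + 2 a_{n-2}] / D(n).
Since the indicial polynomial factors as (r - r_1)(r - r_2), D(n) = (r_1 + n - r_1)(r_1 + n - r_2) = n(n + 8/3).
Evaluating step by step (a_0 = 1):
  n = 1: D(1) = 1(1 + 8/3) = 11/3; numerator = -3(1) = -3; a_1 = (-3)/(11/3) = -9/11
  n = 2: D(2) = 2(2 + 8/3) = 28/3; numerator = -3(-9/11) + 2(1) = 49/11; a_2 = (49/11)/(28/3) = 21/44
  n = 3: D(3) = 3(3 + 8/3) = 17; numerator = -3(21/44) + 2(-9/11) = -135/44; a_3 = (-135/44)/(17) = -135/748
  n = 4: D(4) = 4(4 + 8/3) = 80/3; numerator = -3(-135/748) + 2(21/44) = 1119/748; a_4 = (1119/748)/(80/3) = 3357/59840

r = 3; a_0 = 1; a_1 = -9/11; a_2 = 21/44; a_3 = -135/748; a_4 = 3357/59840


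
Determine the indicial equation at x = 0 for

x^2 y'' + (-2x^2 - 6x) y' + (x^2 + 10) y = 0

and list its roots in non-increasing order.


Divide by x^2 to reach normal form y'' + P_1(x) y' + P_2(x) y = 0 with P_1(x) = -2 - 6/x and P_2(x) = 1 + 10/x^2.
x = 0 is a singular point because the y'-coefficient -2 - 6/x has a pole at x = 0 and the y-coefficient 1 + 10/x^2 has a pole at x = 0.
It is a regular singular point because x P_1(x) = p(x) = -2x - 6 and x^2 P_2(x) = q(x) = x^2 + 10 are polynomials, hence analytic at x = 0.
p(0) = -6,  q(0) = 10.
Indicial equation: r(r-1) + p(0) r + q(0) = 0, i.e. r^2 + (p(0) - 1) r + q(0) = 0, i.e. r^2 - 7 r + 10 = 0.
Discriminant: (-7)^2 - 4(10) = 9, so r = (7 ± 3)/2.
Solving: r_1 = 5, r_2 = 2.

indicial: r^2 - 7 r + 10 = 0; roots r_1 = 5, r_2 = 2


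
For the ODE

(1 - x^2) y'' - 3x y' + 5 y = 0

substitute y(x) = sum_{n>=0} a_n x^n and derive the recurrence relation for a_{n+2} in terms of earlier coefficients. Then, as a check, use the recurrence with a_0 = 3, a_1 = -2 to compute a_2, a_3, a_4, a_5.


Substitute y = sum_n a_n x^n.
(1 - 1 x^2) y'' contributes (n+2)(n+1) a_{n+2} - n(n-1) a_n at x^n.
-3 x y'(x) contributes -3 n a_n at x^n.
5 y(x) contributes 5 a_n at x^n.
Matching x^n: (n+2)(n+1) a_{n+2} + (-n(n-1) - 3 n + 5) a_n = 0.
Thus a_{n+2} = (n(n-1) + 3 n - 5) / ((n+1)(n+2)) * a_n.

Check with a_0 = 3, a_1 = -2 (apply the recurrence for n = 0, 1, 2, 3): a_0 = 3, a_1 = -2, a_2 = -15/2, a_3 = 2/3, a_4 = -15/8, a_5 = 1/3.

a_(n+2) = (n(n-1) + 3 n - 5) / ((n+1)(n+2)) * a_n; check: a_0 = 3, a_1 = -2, a_2 = -15/2, a_3 = 2/3, a_4 = -15/8, a_5 = 1/3


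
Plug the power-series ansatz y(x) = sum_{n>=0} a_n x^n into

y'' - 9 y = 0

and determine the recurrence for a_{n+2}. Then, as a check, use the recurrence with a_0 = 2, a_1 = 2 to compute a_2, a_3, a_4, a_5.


Substitute y = sum_n a_n x^n into y'' + (const) y = 0.
y''(x) = sum_{n>=0} (n+2)(n+1) a_{n+2} x^n.
The ODE becomes sum_n [(n+2)(n+1) a_{n+2} - 9 a_n] x^n = 0.
Setting each coefficient to zero gives the recurrence:
  (n+2)(n+1) a_{n+2} - 9 a_n = 0,
  a_{n+2} = 9 / ((n+1)(n+2)) a_n.

Check with a_0 = 2, a_1 = 2 (apply the recurrence for n = 0, 1, 2, 3): a_0 = 2, a_1 = 2, a_2 = 9, a_3 = 3, a_4 = 27/4, a_5 = 27/20.

a_{n+2} = 9/((n+1)(n+2)) * a_n; check: a_0 = 2, a_1 = 2, a_2 = 9, a_3 = 3, a_4 = 27/4, a_5 = 27/20


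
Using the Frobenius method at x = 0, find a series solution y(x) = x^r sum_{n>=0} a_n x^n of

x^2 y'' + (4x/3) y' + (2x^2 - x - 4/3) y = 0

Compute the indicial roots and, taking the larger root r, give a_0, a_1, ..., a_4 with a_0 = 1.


Write in Frobenius form y'' + (p(x)/x) y' + (q(x)/x^2) y = 0:
  p(x) = 4/3,  q(x) = 2x^2 - x - 4/3.
Indicial equation: r(r-1) + (4/3) r + (-4/3) = 0 -> roots r_1 = 1, r_2 = -4/3.
Take r = r_1 = 1. Let y(x) = x^r sum_{n>=0} a_n x^n with a_0 = 1.
Substitute y = x^r sum a_n x^n and match x^{r+n}. The recurrence is
  D(n) a_n - 1 a_{n-1} + 2 a_{n-2} = 0,  where D(n) = (r+n)(r+n-1) + (4/3)(r+n) + (-4/3).
  a_n = [1 a_{n-1} - 2 a_{n-2}] / D(n).
Since the indicial polynomial factors as (r - r_1)(r - r_2), D(n) = (r_1 + n - r_1)(r_1 + n - r_2) = n(n + 7/3).
Evaluating step by step (a_0 = 1):
  n = 1: D(1) = 1(1 + 7/3) = 10/3; numerator = 1(1) = 1; a_1 = (1)/(10/3) = 3/10
  n = 2: D(2) = 2(2 + 7/3) = 26/3; numerator = 1(3/10) - 2(1) = -17/10; a_2 = (-17/10)/(26/3) = -51/260
  n = 3: D(3) = 3(3 + 7/3) = 16; numerator = 1(-51/260) - 2(3/10) = -207/260; a_3 = (-207/260)/(16) = -207/4160
  n = 4: D(4) = 4(4 + 7/3) = 76/3; numerator = 1(-207/4160) - 2(-51/260) = 285/832; a_4 = (285/832)/(76/3) = 45/3328

r = 1; a_0 = 1; a_1 = 3/10; a_2 = -51/260; a_3 = -207/4160; a_4 = 45/3328


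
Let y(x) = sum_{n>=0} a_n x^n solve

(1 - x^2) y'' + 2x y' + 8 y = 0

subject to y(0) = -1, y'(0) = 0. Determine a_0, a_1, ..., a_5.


Ansatz: y(x) = sum_{n>=0} a_n x^n, so y'(x) = sum_{n>=1} n a_n x^(n-1) and y''(x) = sum_{n>=2} n(n-1) a_n x^(n-2).
Substitute into P(x) y'' + Q(x) y' + R(x) y = 0 with P(x) = 1 - x^2, Q(x) = 2x, R(x) = 8, and match powers of x.
Initial conditions: a_0 = -1, a_1 = 0.
Setting the coefficient of each power of x to zero and solving order by order (substituting the coefficients already found):
  x^0: 2 a_2 + 8 a_0 = 0  ->  2 a_2 = -8 a_0 = 8  ->  a_2 = 4
  x^1: 6 a_3 + 10 a_1 = 0  ->  6 a_3 = -10 a_1 = 0  ->  a_3 = 0
  x^2: 12 a_4 + 10 a_2 = 0  ->  12 a_4 = -10 a_2 = -40  ->  a_4 = -10/3
  x^3: 20 a_5 + 8 a_3 = 0  ->  20 a_5 = -8 a_3 = 0  ->  a_5 = 0
Truncated series: y(x) = -1 + 4 x^2 - (10/3) x^4 + O(x^6).

a_0 = -1; a_1 = 0; a_2 = 4; a_3 = 0; a_4 = -10/3; a_5 = 0
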